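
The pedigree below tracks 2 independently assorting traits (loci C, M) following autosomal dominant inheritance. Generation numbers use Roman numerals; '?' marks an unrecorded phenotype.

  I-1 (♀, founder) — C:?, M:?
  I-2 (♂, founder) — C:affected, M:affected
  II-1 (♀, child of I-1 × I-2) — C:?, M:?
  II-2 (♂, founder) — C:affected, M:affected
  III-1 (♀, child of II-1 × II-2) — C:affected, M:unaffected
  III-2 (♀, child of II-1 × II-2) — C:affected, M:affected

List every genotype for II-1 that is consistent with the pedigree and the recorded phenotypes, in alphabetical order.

C/I-1 ? ·: cc|Cc|CC
C/I-2 aff ·: Cc|CC
C/II-1 ? I-1×I-2: cc|Cc|CC
C/II-2 aff ·: Cc|CC
C/III-1 aff II-1×II-2: Cc|CC
C/III-2 aff II-1×II-2: Cc|CC
⇒ C over [I-1,I-2,II-1,II-2,III-1,III-2]: 64 consistent
M/I-1 ? ·: mm|Mm|MM
M/I-2 aff ·: Mm|MM
M/II-1 ? I-1×I-2: mm|Mm
M/II-2 aff ·: Mm
M/III-1 un II-1×II-2: mm
M/III-2 aff II-1×II-2: Mm|MM
⇒ M over [I-1,I-2,II-1,II-2,III-1,III-2]: 12 consistent

II-1 ∈ {CC Mm, CC mm, Cc Mm, Cc mm, cc Mm, cc mm}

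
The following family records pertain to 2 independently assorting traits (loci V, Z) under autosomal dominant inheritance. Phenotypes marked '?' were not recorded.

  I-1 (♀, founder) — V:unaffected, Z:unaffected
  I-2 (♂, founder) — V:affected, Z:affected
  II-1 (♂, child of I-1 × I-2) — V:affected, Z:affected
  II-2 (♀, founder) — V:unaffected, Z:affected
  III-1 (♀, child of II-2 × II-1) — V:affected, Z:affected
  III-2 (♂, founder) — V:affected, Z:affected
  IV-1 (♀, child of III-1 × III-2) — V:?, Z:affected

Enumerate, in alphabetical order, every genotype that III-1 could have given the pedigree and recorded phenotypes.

III-1 ∈ {Vv ZZ, Vv Zz}

V/I-1 un ·: vv
V/I-2 aff ·: Vv|VV
V/II-1 aff I-1×I-2: Vv
V/II-2 un ·: vv
V/III-1 aff II-2×II-1: Vv
V/III-2 aff ·: Vv|VV
V/IV-1 ? III-1×III-2: vv|Vv|VV
⇒ V over [I-1,I-2,II-1,II-2,III-1,III-2,IV-1]: 10 consistent
Z/I-1 un ·: zz
Z/I-2 aff ·: Zz|ZZ
Z/II-1 aff I-1×I-2: Zz
Z/II-2 aff ·: Zz|ZZ
Z/III-1 aff II-2×II-1: Zz|ZZ
Z/III-2 aff ·: Zz|ZZ
Z/IV-1 aff III-1×III-2: Zz|ZZ
⇒ Z over [I-1,I-2,II-1,II-2,III-1,III-2,IV-1]: 28 consistent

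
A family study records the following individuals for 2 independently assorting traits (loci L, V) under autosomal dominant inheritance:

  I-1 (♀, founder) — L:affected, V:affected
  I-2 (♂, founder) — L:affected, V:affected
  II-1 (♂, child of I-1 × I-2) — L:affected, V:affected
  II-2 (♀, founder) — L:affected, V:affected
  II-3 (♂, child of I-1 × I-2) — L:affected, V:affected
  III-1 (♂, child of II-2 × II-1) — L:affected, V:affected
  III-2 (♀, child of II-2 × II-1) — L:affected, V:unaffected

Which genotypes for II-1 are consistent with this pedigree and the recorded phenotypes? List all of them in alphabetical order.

L/I-1 aff ·: Ll|LL
L/I-2 aff ·: Ll|LL
L/II-1 aff I-1×I-2: Ll|LL
L/II-2 aff ·: Ll|LL
L/II-3 aff I-1×I-2: Ll|LL
L/III-1 aff II-2×II-1: Ll|LL
L/III-2 aff II-2×II-1: Ll|LL
⇒ L over [I-1,I-2,II-1,II-2,II-3,III-1,III-2]: 83 consistent
V/I-1 aff ·: Vv|VV
V/I-2 aff ·: Vv|VV
V/II-1 aff I-1×I-2: Vv
V/II-2 aff ·: Vv
V/II-3 aff I-1×I-2: Vv|VV
V/III-1 aff II-2×II-1: Vv|VV
V/III-2 un II-2×II-1: vv
⇒ V over [I-1,I-2,II-1,II-2,II-3,III-1,III-2]: 12 consistent

II-1 ∈ {LL Vv, Ll Vv}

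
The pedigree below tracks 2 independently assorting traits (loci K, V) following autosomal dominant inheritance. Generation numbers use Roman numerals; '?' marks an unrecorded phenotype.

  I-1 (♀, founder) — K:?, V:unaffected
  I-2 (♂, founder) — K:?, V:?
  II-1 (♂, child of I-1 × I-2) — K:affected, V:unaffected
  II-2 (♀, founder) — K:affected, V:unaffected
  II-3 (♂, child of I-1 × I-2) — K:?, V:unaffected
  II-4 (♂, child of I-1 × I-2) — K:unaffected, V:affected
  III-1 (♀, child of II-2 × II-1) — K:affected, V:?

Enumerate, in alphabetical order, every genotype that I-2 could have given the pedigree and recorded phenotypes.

K/I-1 ? ·: kk|Kk
K/I-2 ? ·: kk|Kk
K/II-1 aff I-1×I-2: Kk|KK
K/II-2 aff ·: Kk|KK
K/II-3 ? I-1×I-2: kk|Kk|KK
K/II-4 un I-1×I-2: kk
K/III-1 aff II-2×II-1: Kk|KK
⇒ K over [I-1,I-2,II-1,II-2,II-3,II-4,III-1]: 37 consistent
V/I-1 un ·: vv
V/I-2 ? ·: Vv
V/II-1 un I-1×I-2: vv
V/II-2 un ·: vv
V/II-3 un I-1×I-2: vv
V/II-4 aff I-1×I-2: Vv
V/III-1 ? II-2×II-1: vv
⇒ V over [I-1,I-2,II-1,II-2,II-3,II-4,III-1]: 1 consistent

I-2 ∈ {Kk Vv, kk Vv}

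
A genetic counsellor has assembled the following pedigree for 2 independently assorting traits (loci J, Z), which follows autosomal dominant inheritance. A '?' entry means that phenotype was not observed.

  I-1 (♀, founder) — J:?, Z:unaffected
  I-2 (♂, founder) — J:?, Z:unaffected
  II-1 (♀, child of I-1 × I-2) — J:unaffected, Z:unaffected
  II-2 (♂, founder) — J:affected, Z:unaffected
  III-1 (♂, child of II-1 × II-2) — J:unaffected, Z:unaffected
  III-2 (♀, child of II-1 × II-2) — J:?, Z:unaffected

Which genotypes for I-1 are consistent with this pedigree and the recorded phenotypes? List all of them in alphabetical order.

J/I-1 ? ·: jj|Jj
J/I-2 ? ·: jj|Jj
J/II-1 un I-1×I-2: jj
J/II-2 aff ·: Jj
J/III-1 un II-1×II-2: jj
J/III-2 ? II-1×II-2: jj|Jj
⇒ J over [I-1,I-2,II-1,II-2,III-1,III-2]: 8 consistent
Z/I-1 un ·: zz
Z/I-2 un ·: zz
Z/II-1 un I-1×I-2: zz
Z/II-2 un ·: zz
Z/III-1 un II-1×II-2: zz
Z/III-2 un II-1×II-2: zz
⇒ Z over [I-1,I-2,II-1,II-2,III-1,III-2]: 1 consistent

I-1 ∈ {Jj zz, jj zz}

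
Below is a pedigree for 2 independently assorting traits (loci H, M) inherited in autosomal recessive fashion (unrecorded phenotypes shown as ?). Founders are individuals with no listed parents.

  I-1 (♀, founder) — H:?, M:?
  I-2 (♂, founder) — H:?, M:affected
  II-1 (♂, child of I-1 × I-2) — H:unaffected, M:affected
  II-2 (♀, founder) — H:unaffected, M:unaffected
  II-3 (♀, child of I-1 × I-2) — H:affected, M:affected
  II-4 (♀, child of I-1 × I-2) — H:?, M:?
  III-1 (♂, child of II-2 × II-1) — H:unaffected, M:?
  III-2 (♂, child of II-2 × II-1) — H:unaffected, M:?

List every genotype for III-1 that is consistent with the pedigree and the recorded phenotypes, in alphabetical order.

H/I-1 ? ·: Hh|hh
H/I-2 ? ·: Hh|hh
H/II-1 un I-1×I-2: HH|Hh
H/II-2 un ·: HH|Hh
H/II-3 aff I-1×I-2: hh
H/II-4 ? I-1×I-2: HH|Hh|hh
H/III-1 un II-2×II-1: HH|Hh
H/III-2 un II-2×II-1: HH|Hh
⇒ H over [I-1,I-2,II-1,II-2,II-3,II-4,III-1,III-2]: 71 consistent
M/I-1 ? ·: Mm|mm
M/I-2 aff ·: mm
M/II-1 aff I-1×I-2: mm
M/II-2 un ·: MM|Mm
M/II-3 aff I-1×I-2: mm
M/II-4 ? I-1×I-2: Mm|mm
M/III-1 ? II-2×II-1: Mm|mm
M/III-2 ? II-2×II-1: Mm|mm
⇒ M over [I-1,I-2,II-1,II-2,II-3,II-4,III-1,III-2]: 15 consistent

III-1 ∈ {HH Mm, HH mm, Hh Mm, Hh mm}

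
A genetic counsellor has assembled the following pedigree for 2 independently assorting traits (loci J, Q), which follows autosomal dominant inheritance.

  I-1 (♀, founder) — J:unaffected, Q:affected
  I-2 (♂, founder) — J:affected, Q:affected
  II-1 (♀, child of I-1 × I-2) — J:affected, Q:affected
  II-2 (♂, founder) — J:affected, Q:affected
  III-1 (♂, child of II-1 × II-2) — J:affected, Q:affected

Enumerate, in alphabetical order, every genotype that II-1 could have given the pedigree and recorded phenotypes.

J/I-1 un ·: jj
J/I-2 aff ·: Jj|JJ
J/II-1 aff I-1×I-2: Jj
J/II-2 aff ·: Jj|JJ
J/III-1 aff II-1×II-2: Jj|JJ
⇒ J over [I-1,I-2,II-1,II-2,III-1]: 8 consistent
Q/I-1 aff ·: Qq|QQ
Q/I-2 aff ·: Qq|QQ
Q/II-1 aff I-1×I-2: Qq|QQ
Q/II-2 aff ·: Qq|QQ
Q/III-1 aff II-1×II-2: Qq|QQ
⇒ Q over [I-1,I-2,II-1,II-2,III-1]: 24 consistent

II-1 ∈ {Jj QQ, Jj Qq}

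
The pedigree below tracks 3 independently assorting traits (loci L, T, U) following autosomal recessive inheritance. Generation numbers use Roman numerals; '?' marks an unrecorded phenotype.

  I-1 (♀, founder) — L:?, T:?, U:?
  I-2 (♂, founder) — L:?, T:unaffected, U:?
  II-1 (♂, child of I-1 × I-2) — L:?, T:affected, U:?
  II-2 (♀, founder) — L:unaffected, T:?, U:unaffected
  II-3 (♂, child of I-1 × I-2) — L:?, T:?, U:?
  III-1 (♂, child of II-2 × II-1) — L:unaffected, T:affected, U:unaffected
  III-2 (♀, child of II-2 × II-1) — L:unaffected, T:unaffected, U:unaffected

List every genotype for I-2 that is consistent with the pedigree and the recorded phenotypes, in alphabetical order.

L/I-1 ? ·: LL|Ll|ll
L/I-2 ? ·: LL|Ll|ll
L/II-1 ? I-1×I-2: LL|Ll|ll
L/II-2 un ·: LL|Ll
L/II-3 ? I-1×I-2: LL|Ll|ll
L/III-1 un II-2×II-1: LL|Ll
L/III-2 un II-2×II-1: LL|Ll
⇒ L over [I-1,I-2,II-1,II-2,II-3,III-1,III-2]: 160 consistent
T/I-1 ? ·: Tt|tt
T/I-2 un ·: Tt
T/II-1 aff I-1×I-2: tt
T/II-2 ? ·: Tt
T/II-3 ? I-1×I-2: TT|Tt|tt
T/III-1 aff II-2×II-1: tt
T/III-2 un II-2×II-1: Tt
⇒ T over [I-1,I-2,II-1,II-2,II-3,III-1,III-2]: 5 consistent
U/I-1 ? ·: UU|Uu|uu
U/I-2 ? ·: UU|Uu|uu
U/II-1 ? I-1×I-2: UU|Uu|uu
U/II-2 un ·: UU|Uu
U/II-3 ? I-1×I-2: UU|Uu|uu
U/III-1 un II-2×II-1: UU|Uu
U/III-2 un II-2×II-1: UU|Uu
⇒ U over [I-1,I-2,II-1,II-2,II-3,III-1,III-2]: 160 consistent

I-2 ∈ {LL Tt UU, LL Tt Uu, LL Tt uu, Ll Tt UU, Ll Tt Uu, Ll Tt uu, ll Tt UU, ll Tt Uu, ll Tt uu}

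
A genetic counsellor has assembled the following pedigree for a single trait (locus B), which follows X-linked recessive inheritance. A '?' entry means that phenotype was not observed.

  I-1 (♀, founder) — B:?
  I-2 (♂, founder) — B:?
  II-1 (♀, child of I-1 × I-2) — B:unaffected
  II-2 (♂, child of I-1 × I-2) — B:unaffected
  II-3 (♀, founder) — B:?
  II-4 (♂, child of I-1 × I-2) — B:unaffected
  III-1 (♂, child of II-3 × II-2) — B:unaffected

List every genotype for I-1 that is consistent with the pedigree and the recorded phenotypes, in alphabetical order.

I-1 ∈ {X^BX^B, X^BX^b}

B/I-1 ? ·: X^BX^B|X^BX^b
B/I-2 ? ·: X^BY|X^bY
B/II-1 un I-1×I-2: X^BX^B|X^BX^b
B/II-2 un I-1×I-2: X^BY
B/II-3 ? ·: X^BX^B|X^BX^b
B/II-4 un I-1×I-2: X^BY
B/III-1 un II-3×II-2: X^BY
⇒ B over [I-1,I-2,II-1,II-2,II-3,II-4,III-1]: 10 consistent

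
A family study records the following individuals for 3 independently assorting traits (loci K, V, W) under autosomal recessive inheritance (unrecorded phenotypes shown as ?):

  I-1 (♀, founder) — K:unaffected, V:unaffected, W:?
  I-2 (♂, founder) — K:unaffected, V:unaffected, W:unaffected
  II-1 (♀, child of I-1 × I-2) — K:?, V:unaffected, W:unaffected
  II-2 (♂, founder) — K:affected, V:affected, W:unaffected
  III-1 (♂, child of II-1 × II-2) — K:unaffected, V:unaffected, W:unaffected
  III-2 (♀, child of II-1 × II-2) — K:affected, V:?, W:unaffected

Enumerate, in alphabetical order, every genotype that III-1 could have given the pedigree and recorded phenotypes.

III-1 ∈ {Kk Vv WW, Kk Vv Ww}

K/I-1 un ·: KK|Kk
K/I-2 un ·: KK|Kk
K/II-1 ? I-1×I-2: Kk
K/II-2 aff ·: kk
K/III-1 un II-1×II-2: Kk
K/III-2 aff II-1×II-2: kk
⇒ K over [I-1,I-2,II-1,II-2,III-1,III-2]: 3 consistent
V/I-1 un ·: VV|Vv
V/I-2 un ·: VV|Vv
V/II-1 un I-1×I-2: VV|Vv
V/II-2 aff ·: vv
V/III-1 un II-1×II-2: Vv
V/III-2 ? II-1×II-2: Vv|vv
⇒ V over [I-1,I-2,II-1,II-2,III-1,III-2]: 10 consistent
W/I-1 ? ·: WW|Ww|ww
W/I-2 un ·: WW|Ww
W/II-1 un I-1×I-2: WW|Ww
W/II-2 un ·: WW|Ww
W/III-1 un II-1×II-2: WW|Ww
W/III-2 un II-1×II-2: WW|Ww
⇒ W over [I-1,I-2,II-1,II-2,III-1,III-2]: 60 consistent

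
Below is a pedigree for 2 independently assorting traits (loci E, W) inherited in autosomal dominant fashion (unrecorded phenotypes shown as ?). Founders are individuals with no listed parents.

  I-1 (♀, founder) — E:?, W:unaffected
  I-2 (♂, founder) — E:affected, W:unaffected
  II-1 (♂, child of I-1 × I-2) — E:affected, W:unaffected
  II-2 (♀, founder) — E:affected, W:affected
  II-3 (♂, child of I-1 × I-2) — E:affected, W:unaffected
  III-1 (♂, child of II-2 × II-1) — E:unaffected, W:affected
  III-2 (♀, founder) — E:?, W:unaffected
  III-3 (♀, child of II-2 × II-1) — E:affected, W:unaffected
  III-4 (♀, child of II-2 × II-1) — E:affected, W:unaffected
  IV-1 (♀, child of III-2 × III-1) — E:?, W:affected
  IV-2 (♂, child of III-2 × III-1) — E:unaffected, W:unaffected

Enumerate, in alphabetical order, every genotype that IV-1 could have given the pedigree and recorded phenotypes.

IV-1 ∈ {Ee Ww, ee Ww}

E/I-1 ? ·: ee|Ee|EE
E/I-2 aff ·: Ee|EE
E/II-1 aff I-1×I-2: Ee
E/II-2 aff ·: Ee
E/II-3 aff I-1×I-2: Ee|EE
E/III-1 un II-2×II-1: ee
E/III-2 ? ·: ee|Ee
E/III-3 aff II-2×II-1: Ee|EE
E/III-4 aff II-2×II-1: Ee|EE
E/IV-1 ? III-2×III-1: ee|Ee
E/IV-2 un III-2×III-1: ee
⇒ E over [I-1,I-2,II-1,II-2,II-3,III-1,III-2,III-3,III-4,IV-1,IV-2]: 96 consistent
W/I-1 un ·: ww
W/I-2 un ·: ww
W/II-1 un I-1×I-2: ww
W/II-2 aff ·: Ww
W/II-3 un I-1×I-2: ww
W/III-1 aff II-2×II-1: Ww
W/III-2 un ·: ww
W/III-3 un II-2×II-1: ww
W/III-4 un II-2×II-1: ww
W/IV-1 aff III-2×III-1: Ww
W/IV-2 un III-2×III-1: ww
⇒ W over [I-1,I-2,II-1,II-2,II-3,III-1,III-2,III-3,III-4,IV-1,IV-2]: 1 consistent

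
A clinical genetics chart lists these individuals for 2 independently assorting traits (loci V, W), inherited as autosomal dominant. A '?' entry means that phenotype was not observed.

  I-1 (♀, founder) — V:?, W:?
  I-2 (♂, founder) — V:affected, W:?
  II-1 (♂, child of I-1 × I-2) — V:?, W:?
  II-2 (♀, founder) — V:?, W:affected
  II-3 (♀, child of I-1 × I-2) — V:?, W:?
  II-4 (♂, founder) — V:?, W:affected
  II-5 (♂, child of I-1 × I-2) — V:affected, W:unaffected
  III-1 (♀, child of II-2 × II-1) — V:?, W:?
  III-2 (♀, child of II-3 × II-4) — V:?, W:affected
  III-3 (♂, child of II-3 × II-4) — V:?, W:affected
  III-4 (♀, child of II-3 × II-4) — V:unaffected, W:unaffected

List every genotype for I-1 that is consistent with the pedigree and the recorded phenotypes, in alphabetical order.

I-1 ∈ {VV Ww, VV ww, Vv Ww, Vv ww, vv Ww, vv ww}

V/I-1 ? ·: vv|Vv|VV
V/I-2 aff ·: Vv|VV
V/II-1 ? I-1×I-2: vv|Vv|VV
V/II-2 ? ·: vv|Vv|VV
V/II-3 ? I-1×I-2: vv|Vv
V/II-4 ? ·: vv|Vv
V/II-5 aff I-1×I-2: Vv|VV
V/III-1 ? II-2×II-1: vv|Vv|VV
V/III-2 ? II-3×II-4: vv|Vv|VV
V/III-3 ? II-3×II-4: vv|Vv|VV
V/III-4 un II-3×II-4: vv
⇒ V over [I-1,I-2,II-1,II-2,II-3,II-4,II-5,III-1,III-2,III-3,III-4]: 1401 consistent
W/I-1 ? ·: ww|Ww
W/I-2 ? ·: ww|Ww
W/II-1 ? I-1×I-2: ww|Ww|WW
W/II-2 aff ·: Ww|WW
W/II-3 ? I-1×I-2: ww|Ww
W/II-4 aff ·: Ww
W/II-5 un I-1×I-2: ww
W/III-1 ? II-2×II-1: ww|Ww|WW
W/III-2 aff II-3×II-4: Ww|WW
W/III-3 aff II-3×II-4: Ww|WW
W/III-4 un II-3×II-4: ww
⇒ W over [I-1,I-2,II-1,II-2,II-3,II-4,II-5,III-1,III-2,III-3,III-4]: 138 consistent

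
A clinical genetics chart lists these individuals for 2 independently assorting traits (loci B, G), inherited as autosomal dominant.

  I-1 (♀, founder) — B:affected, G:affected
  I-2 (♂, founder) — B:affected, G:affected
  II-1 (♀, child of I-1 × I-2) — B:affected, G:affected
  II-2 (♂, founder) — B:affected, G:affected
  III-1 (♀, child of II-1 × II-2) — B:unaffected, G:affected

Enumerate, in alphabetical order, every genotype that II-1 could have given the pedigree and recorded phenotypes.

B/I-1 aff ·: Bb|BB
B/I-2 aff ·: Bb|BB
B/II-1 aff I-1×I-2: Bb
B/II-2 aff ·: Bb
B/III-1 un II-1×II-2: bb
⇒ B over [I-1,I-2,II-1,II-2,III-1]: 3 consistent
G/I-1 aff ·: Gg|GG
G/I-2 aff ·: Gg|GG
G/II-1 aff I-1×I-2: Gg|GG
G/II-2 aff ·: Gg|GG
G/III-1 aff II-1×II-2: Gg|GG
⇒ G over [I-1,I-2,II-1,II-2,III-1]: 24 consistent

II-1 ∈ {Bb GG, Bb Gg}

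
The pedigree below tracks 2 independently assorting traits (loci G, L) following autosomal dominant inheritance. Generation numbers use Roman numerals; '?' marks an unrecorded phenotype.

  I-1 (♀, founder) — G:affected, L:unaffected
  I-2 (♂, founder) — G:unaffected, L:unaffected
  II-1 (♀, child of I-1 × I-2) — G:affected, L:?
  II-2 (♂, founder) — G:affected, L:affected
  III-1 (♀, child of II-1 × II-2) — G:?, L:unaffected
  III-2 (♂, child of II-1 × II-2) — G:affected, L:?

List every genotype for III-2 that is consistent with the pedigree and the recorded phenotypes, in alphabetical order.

III-2 ∈ {GG Ll, GG ll, Gg Ll, Gg ll}

G/I-1 aff ·: Gg|GG
G/I-2 un ·: gg
G/II-1 aff I-1×I-2: Gg
G/II-2 aff ·: Gg|GG
G/III-1 ? II-1×II-2: gg|Gg|GG
G/III-2 aff II-1×II-2: Gg|GG
⇒ G over [I-1,I-2,II-1,II-2,III-1,III-2]: 20 consistent
L/I-1 un ·: ll
L/I-2 un ·: ll
L/II-1 ? I-1×I-2: ll
L/II-2 aff ·: Ll
L/III-1 un II-1×II-2: ll
L/III-2 ? II-1×II-2: ll|Ll
⇒ L over [I-1,I-2,II-1,II-2,III-1,III-2]: 2 consistent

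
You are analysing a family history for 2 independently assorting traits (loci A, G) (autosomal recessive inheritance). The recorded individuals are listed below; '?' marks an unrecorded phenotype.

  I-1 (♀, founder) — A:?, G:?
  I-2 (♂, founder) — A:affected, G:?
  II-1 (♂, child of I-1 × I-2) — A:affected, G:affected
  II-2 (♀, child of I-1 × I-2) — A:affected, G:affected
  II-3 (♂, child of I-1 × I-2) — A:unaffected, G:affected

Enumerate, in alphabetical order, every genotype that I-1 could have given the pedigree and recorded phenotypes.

A/I-1 ? ·: Aa
A/I-2 aff ·: aa
A/II-1 aff I-1×I-2: aa
A/II-2 aff I-1×I-2: aa
A/II-3 un I-1×I-2: Aa
⇒ A over [I-1,I-2,II-1,II-2,II-3]: 1 consistent
G/I-1 ? ·: Gg|gg
G/I-2 ? ·: Gg|gg
G/II-1 aff I-1×I-2: gg
G/II-2 aff I-1×I-2: gg
G/II-3 aff I-1×I-2: gg
⇒ G over [I-1,I-2,II-1,II-2,II-3]: 4 consistent

I-1 ∈ {Aa Gg, Aa gg}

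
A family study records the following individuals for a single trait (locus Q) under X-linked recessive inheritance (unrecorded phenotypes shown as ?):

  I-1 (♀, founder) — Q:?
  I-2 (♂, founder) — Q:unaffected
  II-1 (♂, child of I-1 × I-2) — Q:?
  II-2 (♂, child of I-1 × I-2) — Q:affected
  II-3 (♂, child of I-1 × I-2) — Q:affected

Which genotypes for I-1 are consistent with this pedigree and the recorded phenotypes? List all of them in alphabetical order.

Q/I-1 ? ·: X^QX^q|X^qX^q
Q/I-2 un ·: X^QY
Q/II-1 ? I-1×I-2: X^QY|X^qY
Q/II-2 aff I-1×I-2: X^qY
Q/II-3 aff I-1×I-2: X^qY
⇒ Q over [I-1,I-2,II-1,II-2,II-3]: 3 consistent

I-1 ∈ {X^QX^q, X^qX^q}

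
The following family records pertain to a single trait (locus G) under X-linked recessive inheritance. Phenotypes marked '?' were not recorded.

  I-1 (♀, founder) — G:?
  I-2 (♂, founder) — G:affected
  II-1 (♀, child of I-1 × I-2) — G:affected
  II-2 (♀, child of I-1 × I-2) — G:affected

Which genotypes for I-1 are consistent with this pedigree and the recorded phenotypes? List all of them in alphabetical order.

G/I-1 ? ·: X^GX^g|X^gX^g
G/I-2 aff ·: X^gY
G/II-1 aff I-1×I-2: X^gX^g
G/II-2 aff I-1×I-2: X^gX^g
⇒ G over [I-1,I-2,II-1,II-2]: 2 consistent

I-1 ∈ {X^GX^g, X^gX^g}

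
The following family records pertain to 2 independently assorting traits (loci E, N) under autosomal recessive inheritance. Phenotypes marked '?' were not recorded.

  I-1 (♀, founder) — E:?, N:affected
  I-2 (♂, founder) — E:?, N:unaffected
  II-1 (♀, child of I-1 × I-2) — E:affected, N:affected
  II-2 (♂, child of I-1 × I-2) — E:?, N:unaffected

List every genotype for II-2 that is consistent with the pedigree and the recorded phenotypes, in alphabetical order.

II-2 ∈ {EE Nn, Ee Nn, ee Nn}

E/I-1 ? ·: Ee|ee
E/I-2 ? ·: Ee|ee
E/II-1 aff I-1×I-2: ee
E/II-2 ? I-1×I-2: EE|Ee|ee
⇒ E over [I-1,I-2,II-1,II-2]: 8 consistent
N/I-1 aff ·: nn
N/I-2 un ·: Nn
N/II-1 aff I-1×I-2: nn
N/II-2 un I-1×I-2: Nn
⇒ N over [I-1,I-2,II-1,II-2]: 1 consistent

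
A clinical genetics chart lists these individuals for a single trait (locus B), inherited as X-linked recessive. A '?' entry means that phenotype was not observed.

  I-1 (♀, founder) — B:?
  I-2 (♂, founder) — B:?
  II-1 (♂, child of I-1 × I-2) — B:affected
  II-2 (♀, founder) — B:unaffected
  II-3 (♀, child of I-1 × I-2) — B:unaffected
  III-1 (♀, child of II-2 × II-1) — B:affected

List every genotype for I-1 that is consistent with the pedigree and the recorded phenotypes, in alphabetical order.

B/I-1 ? ·: X^BX^b|X^bX^b
B/I-2 ? ·: X^BY|X^bY
B/II-1 aff I-1×I-2: X^bY
B/II-2 un ·: X^BX^b
B/II-3 un I-1×I-2: X^BX^B|X^BX^b
B/III-1 aff II-2×II-1: X^bX^b
⇒ B over [I-1,I-2,II-1,II-2,II-3,III-1]: 4 consistent

I-1 ∈ {X^BX^b, X^bX^b}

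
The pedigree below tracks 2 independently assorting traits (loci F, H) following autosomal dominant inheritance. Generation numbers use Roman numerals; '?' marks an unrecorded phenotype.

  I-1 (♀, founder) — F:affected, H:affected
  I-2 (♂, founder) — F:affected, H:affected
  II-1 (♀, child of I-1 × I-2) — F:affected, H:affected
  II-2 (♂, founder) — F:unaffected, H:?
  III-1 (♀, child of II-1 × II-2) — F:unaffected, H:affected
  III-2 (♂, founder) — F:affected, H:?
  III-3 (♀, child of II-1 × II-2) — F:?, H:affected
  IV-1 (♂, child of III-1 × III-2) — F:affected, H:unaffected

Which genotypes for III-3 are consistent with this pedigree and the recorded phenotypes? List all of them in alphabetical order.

F/I-1 aff ·: Ff|FF
F/I-2 aff ·: Ff|FF
F/II-1 aff I-1×I-2: Ff
F/II-2 un ·: ff
F/III-1 un II-1×II-2: ff
F/III-2 aff ·: Ff|FF
F/III-3 ? II-1×II-2: ff|Ff
F/IV-1 aff III-1×III-2: Ff
⇒ F over [I-1,I-2,II-1,II-2,III-1,III-2,III-3,IV-1]: 12 consistent
H/I-1 aff ·: Hh|HH
H/I-2 aff ·: Hh|HH
H/II-1 aff I-1×I-2: Hh|HH
H/II-2 ? ·: hh|Hh|HH
H/III-1 aff II-1×II-2: Hh
H/III-2 ? ·: hh|Hh
H/III-3 aff II-1×II-2: Hh|HH
H/IV-1 un III-1×III-2: hh
⇒ H over [I-1,I-2,II-1,II-2,III-1,III-2,III-3,IV-1]: 54 consistent

III-3 ∈ {Ff HH, Ff Hh, ff HH, ff Hh}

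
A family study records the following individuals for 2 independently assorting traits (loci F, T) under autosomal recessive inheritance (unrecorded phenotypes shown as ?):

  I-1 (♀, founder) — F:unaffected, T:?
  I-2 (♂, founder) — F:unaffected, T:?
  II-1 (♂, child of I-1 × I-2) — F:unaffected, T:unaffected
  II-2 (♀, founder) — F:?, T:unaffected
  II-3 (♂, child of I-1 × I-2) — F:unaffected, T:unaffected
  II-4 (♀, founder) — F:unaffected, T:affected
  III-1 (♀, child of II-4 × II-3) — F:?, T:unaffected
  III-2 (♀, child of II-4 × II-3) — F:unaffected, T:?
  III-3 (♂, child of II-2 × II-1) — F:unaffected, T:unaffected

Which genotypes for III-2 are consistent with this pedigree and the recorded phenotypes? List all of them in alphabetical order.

F/I-1 un ·: FF|Ff
F/I-2 un ·: FF|Ff
F/II-1 un I-1×I-2: FF|Ff
F/II-2 ? ·: FF|Ff|ff
F/II-3 un I-1×I-2: FF|Ff
F/II-4 un ·: FF|Ff
F/III-1 ? II-4×II-3: FF|Ff|ff
F/III-2 un II-4×II-3: FF|Ff
F/III-3 un II-2×II-1: FF|Ff
⇒ F over [I-1,I-2,II-1,II-2,II-3,II-4,III-1,III-2,III-3]: 425 consistent
T/I-1 ? ·: TT|Tt|tt
T/I-2 ? ·: TT|Tt|tt
T/II-1 un I-1×I-2: TT|Tt
T/II-2 un ·: TT|Tt
T/II-3 un I-1×I-2: TT|Tt
T/II-4 aff ·: tt
T/III-1 un II-4×II-3: Tt
T/III-2 ? II-4×II-3: Tt|tt
T/III-3 un II-2×II-1: TT|Tt
⇒ T over [I-1,I-2,II-1,II-2,II-3,II-4,III-1,III-2,III-3]: 98 consistent

III-2 ∈ {FF Tt, FF tt, Ff Tt, Ff tt}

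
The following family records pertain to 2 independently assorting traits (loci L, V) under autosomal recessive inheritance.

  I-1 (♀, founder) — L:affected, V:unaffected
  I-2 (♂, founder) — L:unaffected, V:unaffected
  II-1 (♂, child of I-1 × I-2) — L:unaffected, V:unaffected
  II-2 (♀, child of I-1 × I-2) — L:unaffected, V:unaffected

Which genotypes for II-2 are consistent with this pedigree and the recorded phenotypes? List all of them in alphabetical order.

L/I-1 aff ·: ll
L/I-2 un ·: LL|Ll
L/II-1 un I-1×I-2: Ll
L/II-2 un I-1×I-2: Ll
⇒ L over [I-1,I-2,II-1,II-2]: 2 consistent
V/I-1 un ·: VV|Vv
V/I-2 un ·: VV|Vv
V/II-1 un I-1×I-2: VV|Vv
V/II-2 un I-1×I-2: VV|Vv
⇒ V over [I-1,I-2,II-1,II-2]: 13 consistent

II-2 ∈ {Ll VV, Ll Vv}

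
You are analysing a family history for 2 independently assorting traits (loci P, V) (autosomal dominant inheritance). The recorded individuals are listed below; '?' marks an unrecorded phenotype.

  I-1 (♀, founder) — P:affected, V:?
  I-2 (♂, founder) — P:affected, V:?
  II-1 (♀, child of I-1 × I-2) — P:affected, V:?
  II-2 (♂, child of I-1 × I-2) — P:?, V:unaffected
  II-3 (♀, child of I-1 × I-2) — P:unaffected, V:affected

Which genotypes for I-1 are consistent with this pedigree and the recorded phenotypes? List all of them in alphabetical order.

P/I-1 aff ·: Pp
P/I-2 aff ·: Pp
P/II-1 aff I-1×I-2: Pp|PP
P/II-2 ? I-1×I-2: pp|Pp|PP
P/II-3 un I-1×I-2: pp
⇒ P over [I-1,I-2,II-1,II-2,II-3]: 6 consistent
V/I-1 ? ·: vv|Vv
V/I-2 ? ·: vv|Vv
V/II-1 ? I-1×I-2: vv|Vv|VV
V/II-2 un I-1×I-2: vv
V/II-3 aff I-1×I-2: Vv|VV
⇒ V over [I-1,I-2,II-1,II-2,II-3]: 10 consistent

I-1 ∈ {Pp Vv, Pp vv}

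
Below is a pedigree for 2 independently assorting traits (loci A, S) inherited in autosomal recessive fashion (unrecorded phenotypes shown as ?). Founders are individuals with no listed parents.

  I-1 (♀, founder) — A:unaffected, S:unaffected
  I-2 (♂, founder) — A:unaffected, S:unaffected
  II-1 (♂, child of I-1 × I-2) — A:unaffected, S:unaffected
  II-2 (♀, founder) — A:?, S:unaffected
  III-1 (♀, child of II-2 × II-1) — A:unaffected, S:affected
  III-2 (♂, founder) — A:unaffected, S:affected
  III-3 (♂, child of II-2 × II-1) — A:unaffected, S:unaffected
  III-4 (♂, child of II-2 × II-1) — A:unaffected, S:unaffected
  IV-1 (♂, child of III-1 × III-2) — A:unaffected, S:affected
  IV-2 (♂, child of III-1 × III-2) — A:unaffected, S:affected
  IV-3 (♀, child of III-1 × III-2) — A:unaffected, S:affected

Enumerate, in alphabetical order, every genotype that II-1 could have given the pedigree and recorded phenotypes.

A/I-1 un ·: AA|Aa
A/I-2 un ·: AA|Aa
A/II-1 un I-1×I-2: AA|Aa
A/II-2 ? ·: AA|Aa|aa
A/III-1 un II-2×II-1: AA|Aa
A/III-2 un ·: AA|Aa
A/III-3 un II-2×II-1: AA|Aa
A/III-4 un II-2×II-1: AA|Aa
A/IV-1 un III-1×III-2: AA|Aa
A/IV-2 un III-1×III-2: AA|Aa
A/IV-3 un III-1×III-2: AA|Aa
⇒ A over [I-1,I-2,II-1,II-2,III-1,III-2,III-3,III-4,IV-1,IV-2,IV-3]: 1148 consistent
S/I-1 un ·: SS|Ss
S/I-2 un ·: SS|Ss
S/II-1 un I-1×I-2: Ss
S/II-2 un ·: Ss
S/III-1 aff II-2×II-1: ss
S/III-2 aff ·: ss
S/III-3 un II-2×II-1: SS|Ss
S/III-4 un II-2×II-1: SS|Ss
S/IV-1 aff III-1×III-2: ss
S/IV-2 aff III-1×III-2: ss
S/IV-3 aff III-1×III-2: ss
⇒ S over [I-1,I-2,II-1,II-2,III-1,III-2,III-3,III-4,IV-1,IV-2,IV-3]: 12 consistent

II-1 ∈ {AA Ss, Aa Ss}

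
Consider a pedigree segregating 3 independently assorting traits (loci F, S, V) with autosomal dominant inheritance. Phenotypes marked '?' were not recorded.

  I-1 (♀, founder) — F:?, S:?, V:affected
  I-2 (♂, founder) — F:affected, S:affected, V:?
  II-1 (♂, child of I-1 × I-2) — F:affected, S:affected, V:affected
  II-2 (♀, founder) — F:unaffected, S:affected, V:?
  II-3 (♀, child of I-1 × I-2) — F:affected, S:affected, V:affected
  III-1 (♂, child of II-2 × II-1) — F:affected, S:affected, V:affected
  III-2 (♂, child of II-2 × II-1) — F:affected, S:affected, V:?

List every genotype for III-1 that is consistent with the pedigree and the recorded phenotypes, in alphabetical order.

F/I-1 ? ·: ff|Ff|FF
F/I-2 aff ·: Ff|FF
F/II-1 aff I-1×I-2: Ff|FF
F/II-2 un ·: ff
F/II-3 aff I-1×I-2: Ff|FF
F/III-1 aff II-2×II-1: Ff
F/III-2 aff II-2×II-1: Ff
⇒ F over [I-1,I-2,II-1,II-2,II-3,III-1,III-2]: 15 consistent
S/I-1 ? ·: ss|Ss|SS
S/I-2 aff ·: Ss|SS
S/II-1 aff I-1×I-2: Ss|SS
S/II-2 aff ·: Ss|SS
S/II-3 aff I-1×I-2: Ss|SS
S/III-1 aff II-2×II-1: Ss|SS
S/III-2 aff II-2×II-1: Ss|SS
⇒ S over [I-1,I-2,II-1,II-2,II-3,III-1,III-2]: 99 consistent
V/I-1 aff ·: Vv|VV
V/I-2 ? ·: vv|Vv|VV
V/II-1 aff I-1×I-2: Vv|VV
V/II-2 ? ·: vv|Vv|VV
V/II-3 aff I-1×I-2: Vv|VV
V/III-1 aff II-2×II-1: Vv|VV
V/III-2 ? II-2×II-1: vv|Vv|VV
⇒ V over [I-1,I-2,II-1,II-2,II-3,III-1,III-2]: 138 consistent

III-1 ∈ {Ff SS VV, Ff SS Vv, Ff Ss VV, Ff Ss Vv}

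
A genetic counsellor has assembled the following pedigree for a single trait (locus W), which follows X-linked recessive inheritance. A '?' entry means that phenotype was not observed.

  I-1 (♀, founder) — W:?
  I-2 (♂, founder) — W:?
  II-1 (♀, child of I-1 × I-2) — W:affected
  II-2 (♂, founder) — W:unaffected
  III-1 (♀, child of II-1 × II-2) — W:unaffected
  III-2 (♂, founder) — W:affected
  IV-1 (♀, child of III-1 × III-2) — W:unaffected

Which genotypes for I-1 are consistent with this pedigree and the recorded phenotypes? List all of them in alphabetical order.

I-1 ∈ {X^WX^w, X^wX^w}

W/I-1 ? ·: X^WX^w|X^wX^w
W/I-2 ? ·: X^wY
W/II-1 aff I-1×I-2: X^wX^w
W/II-2 un ·: X^WY
W/III-1 un II-1×II-2: X^WX^w
W/III-2 aff ·: X^wY
W/IV-1 un III-1×III-2: X^WX^w
⇒ W over [I-1,I-2,II-1,II-2,III-1,III-2,IV-1]: 2 consistent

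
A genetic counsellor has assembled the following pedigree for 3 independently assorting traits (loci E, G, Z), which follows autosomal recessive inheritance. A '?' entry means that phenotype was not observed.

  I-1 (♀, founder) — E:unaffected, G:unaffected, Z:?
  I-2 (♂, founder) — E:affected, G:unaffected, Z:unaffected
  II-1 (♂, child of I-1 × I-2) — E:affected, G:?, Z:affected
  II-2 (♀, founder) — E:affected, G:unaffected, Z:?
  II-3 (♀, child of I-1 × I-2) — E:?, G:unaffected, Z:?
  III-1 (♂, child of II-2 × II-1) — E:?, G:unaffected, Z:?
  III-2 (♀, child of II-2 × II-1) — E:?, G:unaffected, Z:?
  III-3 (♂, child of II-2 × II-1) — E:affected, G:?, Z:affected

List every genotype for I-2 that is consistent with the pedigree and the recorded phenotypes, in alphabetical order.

I-2 ∈ {ee GG Zz, ee Gg Zz}

E/I-1 un ·: Ee
E/I-2 aff ·: ee
E/II-1 aff I-1×I-2: ee
E/II-2 aff ·: ee
E/II-3 ? I-1×I-2: Ee|ee
E/III-1 ? II-2×II-1: ee
E/III-2 ? II-2×II-1: ee
E/III-3 aff II-2×II-1: ee
⇒ E over [I-1,I-2,II-1,II-2,II-3,III-1,III-2,III-3]: 2 consistent
G/I-1 un ·: GG|Gg
G/I-2 un ·: GG|Gg
G/II-1 ? I-1×I-2: GG|Gg|gg
G/II-2 un ·: GG|Gg
G/II-3 un I-1×I-2: GG|Gg
G/III-1 un II-2×II-1: GG|Gg
G/III-2 un II-2×II-1: GG|Gg
G/III-3 ? II-2×II-1: GG|Gg|gg
⇒ G over [I-1,I-2,II-1,II-2,II-3,III-1,III-2,III-3]: 189 consistent
Z/I-1 ? ·: Zz|zz
Z/I-2 un ·: Zz
Z/II-1 aff I-1×I-2: zz
Z/II-2 ? ·: Zz|zz
Z/II-3 ? I-1×I-2: ZZ|Zz|zz
Z/III-1 ? II-2×II-1: Zz|zz
Z/III-2 ? II-2×II-1: Zz|zz
Z/III-3 aff II-2×II-1: zz
⇒ Z over [I-1,I-2,II-1,II-2,II-3,III-1,III-2,III-3]: 25 consistent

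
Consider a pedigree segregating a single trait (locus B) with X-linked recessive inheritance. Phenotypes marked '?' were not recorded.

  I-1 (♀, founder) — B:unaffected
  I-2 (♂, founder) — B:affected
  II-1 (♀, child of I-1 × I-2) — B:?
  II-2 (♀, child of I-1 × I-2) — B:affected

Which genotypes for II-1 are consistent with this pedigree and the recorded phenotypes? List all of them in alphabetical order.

II-1 ∈ {X^BX^b, X^bX^b}

B/I-1 un ·: X^BX^b
B/I-2 aff ·: X^bY
B/II-1 ? I-1×I-2: X^BX^b|X^bX^b
B/II-2 aff I-1×I-2: X^bX^b
⇒ B over [I-1,I-2,II-1,II-2]: 2 consistent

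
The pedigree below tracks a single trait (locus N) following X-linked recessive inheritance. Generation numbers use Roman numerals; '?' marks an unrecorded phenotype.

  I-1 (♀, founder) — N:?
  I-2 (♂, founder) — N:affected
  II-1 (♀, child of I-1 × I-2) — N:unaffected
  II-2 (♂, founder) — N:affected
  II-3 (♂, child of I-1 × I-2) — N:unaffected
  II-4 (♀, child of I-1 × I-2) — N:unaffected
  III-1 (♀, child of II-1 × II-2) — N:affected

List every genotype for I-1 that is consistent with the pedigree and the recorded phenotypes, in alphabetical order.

I-1 ∈ {X^NX^N, X^NX^n}

N/I-1 ? ·: X^NX^N|X^NX^n
N/I-2 aff ·: X^nY
N/II-1 un I-1×I-2: X^NX^n
N/II-2 aff ·: X^nY
N/II-3 un I-1×I-2: X^NY
N/II-4 un I-1×I-2: X^NX^n
N/III-1 aff II-1×II-2: X^nX^n
⇒ N over [I-1,I-2,II-1,II-2,II-3,II-4,III-1]: 2 consistent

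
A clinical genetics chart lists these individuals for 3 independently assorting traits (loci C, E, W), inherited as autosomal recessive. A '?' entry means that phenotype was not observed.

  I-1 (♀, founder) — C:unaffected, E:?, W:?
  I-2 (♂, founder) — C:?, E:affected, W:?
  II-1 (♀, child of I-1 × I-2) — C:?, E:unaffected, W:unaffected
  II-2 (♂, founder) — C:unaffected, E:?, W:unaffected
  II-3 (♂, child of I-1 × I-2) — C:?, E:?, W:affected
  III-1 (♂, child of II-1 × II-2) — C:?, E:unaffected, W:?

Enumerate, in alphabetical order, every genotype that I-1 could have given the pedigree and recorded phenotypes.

C/I-1 un ·: CC|Cc
C/I-2 ? ·: CC|Cc|cc
C/II-1 ? I-1×I-2: CC|Cc|cc
C/II-2 un ·: CC|Cc
C/II-3 ? I-1×I-2: CC|Cc|cc
C/III-1 ? II-1×II-2: CC|Cc|cc
⇒ C over [I-1,I-2,II-1,II-2,II-3,III-1]: 89 consistent
E/I-1 ? ·: EE|Ee
E/I-2 aff ·: ee
E/II-1 un I-1×I-2: Ee
E/II-2 ? ·: EE|Ee|ee
E/II-3 ? I-1×I-2: Ee|ee
E/III-1 un II-1×II-2: EE|Ee
⇒ E over [I-1,I-2,II-1,II-2,II-3,III-1]: 15 consistent
W/I-1 ? ·: Ww|ww
W/I-2 ? ·: Ww|ww
W/II-1 un I-1×I-2: WW|Ww
W/II-2 un ·: WW|Ww
W/II-3 aff I-1×I-2: ww
W/III-1 ? II-1×II-2: WW|Ww|ww
⇒ W over [I-1,I-2,II-1,II-2,II-3,III-1]: 18 consistent

I-1 ∈ {CC EE Ww, CC EE ww, CC Ee Ww, CC Ee ww, Cc EE Ww, Cc EE ww, Cc Ee Ww, Cc Ee ww}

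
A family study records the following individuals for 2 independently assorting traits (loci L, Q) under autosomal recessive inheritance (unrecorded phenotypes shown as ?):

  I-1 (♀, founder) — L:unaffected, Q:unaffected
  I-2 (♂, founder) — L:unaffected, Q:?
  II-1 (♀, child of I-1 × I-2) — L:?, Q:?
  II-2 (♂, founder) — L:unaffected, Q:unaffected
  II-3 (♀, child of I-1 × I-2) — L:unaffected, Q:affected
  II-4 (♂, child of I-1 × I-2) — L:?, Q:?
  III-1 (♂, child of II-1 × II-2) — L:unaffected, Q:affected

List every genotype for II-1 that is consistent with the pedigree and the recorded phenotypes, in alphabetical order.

II-1 ∈ {LL Qq, LL qq, Ll Qq, Ll qq, ll Qq, ll qq}

L/I-1 un ·: LL|Ll
L/I-2 un ·: LL|Ll
L/II-1 ? I-1×I-2: LL|Ll|ll
L/II-2 un ·: LL|Ll
L/II-3 un I-1×I-2: LL|Ll
L/II-4 ? I-1×I-2: LL|Ll|ll
L/III-1 un II-1×II-2: LL|Ll
⇒ L over [I-1,I-2,II-1,II-2,II-3,II-4,III-1]: 113 consistent
Q/I-1 un ·: Qq
Q/I-2 ? ·: Qq|qq
Q/II-1 ? I-1×I-2: Qq|qq
Q/II-2 un ·: Qq
Q/II-3 aff I-1×I-2: qq
Q/II-4 ? I-1×I-2: QQ|Qq|qq
Q/III-1 aff II-1×II-2: qq
⇒ Q over [I-1,I-2,II-1,II-2,II-3,II-4,III-1]: 10 consistent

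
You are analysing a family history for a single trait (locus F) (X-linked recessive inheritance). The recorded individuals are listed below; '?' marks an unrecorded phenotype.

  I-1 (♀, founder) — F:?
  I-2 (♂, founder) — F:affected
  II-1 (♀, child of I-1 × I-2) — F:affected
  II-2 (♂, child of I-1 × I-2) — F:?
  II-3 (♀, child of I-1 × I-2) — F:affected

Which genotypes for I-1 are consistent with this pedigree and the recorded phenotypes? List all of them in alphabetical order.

I-1 ∈ {X^FX^f, X^fX^f}

F/I-1 ? ·: X^FX^f|X^fX^f
F/I-2 aff ·: X^fY
F/II-1 aff I-1×I-2: X^fX^f
F/II-2 ? I-1×I-2: X^FY|X^fY
F/II-3 aff I-1×I-2: X^fX^f
⇒ F over [I-1,I-2,II-1,II-2,II-3]: 3 consistent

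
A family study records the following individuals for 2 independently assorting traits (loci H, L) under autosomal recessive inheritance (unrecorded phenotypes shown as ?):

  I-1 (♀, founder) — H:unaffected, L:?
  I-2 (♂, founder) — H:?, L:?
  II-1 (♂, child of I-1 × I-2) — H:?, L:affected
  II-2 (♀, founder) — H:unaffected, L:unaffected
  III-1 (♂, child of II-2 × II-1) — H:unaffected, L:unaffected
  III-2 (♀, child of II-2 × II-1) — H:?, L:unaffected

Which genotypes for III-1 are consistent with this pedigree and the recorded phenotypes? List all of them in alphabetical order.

H/I-1 un ·: HH|Hh
H/I-2 ? ·: HH|Hh|hh
H/II-1 ? I-1×I-2: HH|Hh|hh
H/II-2 un ·: HH|Hh
H/III-1 un II-2×II-1: HH|Hh
H/III-2 ? II-2×II-1: HH|Hh|hh
⇒ H over [I-1,I-2,II-1,II-2,III-1,III-2]: 76 consistent
L/I-1 ? ·: Ll|ll
L/I-2 ? ·: Ll|ll
L/II-1 aff I-1×I-2: ll
L/II-2 un ·: LL|Ll
L/III-1 un II-2×II-1: Ll
L/III-2 un II-2×II-1: Ll
⇒ L over [I-1,I-2,II-1,II-2,III-1,III-2]: 8 consistent

III-1 ∈ {HH Ll, Hh Ll}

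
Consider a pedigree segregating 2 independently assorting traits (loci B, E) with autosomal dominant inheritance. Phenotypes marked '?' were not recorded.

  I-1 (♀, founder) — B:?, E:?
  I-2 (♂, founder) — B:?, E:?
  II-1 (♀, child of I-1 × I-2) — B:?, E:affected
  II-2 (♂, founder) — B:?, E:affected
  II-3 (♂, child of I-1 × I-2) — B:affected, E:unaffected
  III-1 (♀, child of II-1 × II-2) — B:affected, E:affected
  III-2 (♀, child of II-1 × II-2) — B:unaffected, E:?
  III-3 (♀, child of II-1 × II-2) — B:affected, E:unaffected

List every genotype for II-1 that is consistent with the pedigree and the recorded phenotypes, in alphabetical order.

B/I-1 ? ·: bb|Bb|BB
B/I-2 ? ·: bb|Bb|BB
B/II-1 ? I-1×I-2: bb|Bb
B/II-2 ? ·: bb|Bb
B/II-3 aff I-1×I-2: Bb|BB
B/III-1 aff II-1×II-2: Bb|BB
B/III-2 un II-1×II-2: bb
B/III-3 aff II-1×II-2: Bb|BB
⇒ B over [I-1,I-2,II-1,II-2,II-3,III-1,III-2,III-3]: 54 consistent
E/I-1 ? ·: ee|Ee
E/I-2 ? ·: ee|Ee
E/II-1 aff I-1×I-2: Ee
E/II-2 aff ·: Ee
E/II-3 un I-1×I-2: ee
E/III-1 aff II-1×II-2: Ee|EE
E/III-2 ? II-1×II-2: ee|Ee|EE
E/III-3 un II-1×II-2: ee
⇒ E over [I-1,I-2,II-1,II-2,II-3,III-1,III-2,III-3]: 18 consistent

II-1 ∈ {Bb Ee, bb Ee}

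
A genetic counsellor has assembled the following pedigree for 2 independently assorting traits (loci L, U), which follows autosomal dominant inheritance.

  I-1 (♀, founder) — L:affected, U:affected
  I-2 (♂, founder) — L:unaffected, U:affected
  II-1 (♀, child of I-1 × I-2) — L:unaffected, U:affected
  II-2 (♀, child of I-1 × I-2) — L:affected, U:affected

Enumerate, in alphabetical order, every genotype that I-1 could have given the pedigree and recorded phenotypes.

I-1 ∈ {Ll UU, Ll Uu}

L/I-1 aff ·: Ll
L/I-2 un ·: ll
L/II-1 un I-1×I-2: ll
L/II-2 aff I-1×I-2: Ll
⇒ L over [I-1,I-2,II-1,II-2]: 1 consistent
U/I-1 aff ·: Uu|UU
U/I-2 aff ·: Uu|UU
U/II-1 aff I-1×I-2: Uu|UU
U/II-2 aff I-1×I-2: Uu|UU
⇒ U over [I-1,I-2,II-1,II-2]: 13 consistent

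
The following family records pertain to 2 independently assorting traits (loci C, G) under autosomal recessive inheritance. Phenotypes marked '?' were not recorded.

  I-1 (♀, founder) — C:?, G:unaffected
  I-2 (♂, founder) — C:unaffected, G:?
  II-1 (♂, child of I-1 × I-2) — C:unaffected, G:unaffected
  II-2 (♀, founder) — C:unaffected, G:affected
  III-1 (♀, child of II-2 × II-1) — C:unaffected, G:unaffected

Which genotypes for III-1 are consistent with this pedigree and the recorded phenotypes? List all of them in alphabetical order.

III-1 ∈ {CC Gg, Cc Gg}

C/I-1 ? ·: CC|Cc|cc
C/I-2 un ·: CC|Cc
C/II-1 un I-1×I-2: CC|Cc
C/II-2 un ·: CC|Cc
C/III-1 un II-2×II-1: CC|Cc
⇒ C over [I-1,I-2,II-1,II-2,III-1]: 32 consistent
G/I-1 un ·: GG|Gg
G/I-2 ? ·: GG|Gg|gg
G/II-1 un I-1×I-2: GG|Gg
G/II-2 aff ·: gg
G/III-1 un II-2×II-1: Gg
⇒ G over [I-1,I-2,II-1,II-2,III-1]: 9 consistent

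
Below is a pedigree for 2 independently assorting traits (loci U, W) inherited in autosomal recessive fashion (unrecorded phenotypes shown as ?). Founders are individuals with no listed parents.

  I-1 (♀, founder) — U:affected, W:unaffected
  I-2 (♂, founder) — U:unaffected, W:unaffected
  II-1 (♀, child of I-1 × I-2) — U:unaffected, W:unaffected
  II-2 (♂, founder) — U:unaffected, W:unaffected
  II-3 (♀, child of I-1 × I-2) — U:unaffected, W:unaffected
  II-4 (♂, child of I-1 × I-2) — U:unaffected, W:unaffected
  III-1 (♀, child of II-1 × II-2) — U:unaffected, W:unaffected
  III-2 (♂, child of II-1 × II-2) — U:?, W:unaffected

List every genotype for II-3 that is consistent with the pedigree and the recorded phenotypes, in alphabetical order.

U/I-1 aff ·: uu
U/I-2 un ·: UU|Uu
U/II-1 un I-1×I-2: Uu
U/II-2 un ·: UU|Uu
U/II-3 un I-1×I-2: Uu
U/II-4 un I-1×I-2: Uu
U/III-1 un II-1×II-2: UU|Uu
U/III-2 ? II-1×II-2: UU|Uu|uu
⇒ U over [I-1,I-2,II-1,II-2,II-3,II-4,III-1,III-2]: 20 consistent
W/I-1 un ·: WW|Ww
W/I-2 un ·: WW|Ww
W/II-1 un I-1×I-2: WW|Ww
W/II-2 un ·: WW|Ww
W/II-3 un I-1×I-2: WW|Ww
W/II-4 un I-1×I-2: WW|Ww
W/III-1 un II-1×II-2: WW|Ww
W/III-2 un II-1×II-2: WW|Ww
⇒ W over [I-1,I-2,II-1,II-2,II-3,II-4,III-1,III-2]: 161 consistent

II-3 ∈ {Uu WW, Uu Ww}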